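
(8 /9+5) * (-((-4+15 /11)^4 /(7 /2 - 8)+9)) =12117973 /1185921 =10.22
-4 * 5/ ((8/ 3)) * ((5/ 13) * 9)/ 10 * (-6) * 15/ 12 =2025/ 104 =19.47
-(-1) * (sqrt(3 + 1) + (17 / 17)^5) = 3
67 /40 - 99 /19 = -2687 /760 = -3.54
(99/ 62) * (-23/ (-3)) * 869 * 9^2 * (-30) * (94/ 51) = -25109867970/ 527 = -47646808.29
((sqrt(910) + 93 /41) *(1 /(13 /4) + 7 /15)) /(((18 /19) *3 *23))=88939 /3309930 + 2869 *sqrt(910) /242190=0.38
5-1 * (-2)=7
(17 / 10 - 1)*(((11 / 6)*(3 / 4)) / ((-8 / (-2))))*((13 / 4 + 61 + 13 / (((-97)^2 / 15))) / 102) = 186254761 / 1228439040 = 0.15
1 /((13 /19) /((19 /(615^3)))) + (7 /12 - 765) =-9246105368681 /12095635500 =-764.42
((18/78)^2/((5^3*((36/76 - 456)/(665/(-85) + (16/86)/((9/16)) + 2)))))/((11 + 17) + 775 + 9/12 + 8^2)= 2746412/463912185774375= 0.00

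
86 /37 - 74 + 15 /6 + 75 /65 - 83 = -145283 /962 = -151.02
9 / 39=3 / 13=0.23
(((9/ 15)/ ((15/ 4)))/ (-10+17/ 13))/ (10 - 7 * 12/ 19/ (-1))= -494/ 387025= -0.00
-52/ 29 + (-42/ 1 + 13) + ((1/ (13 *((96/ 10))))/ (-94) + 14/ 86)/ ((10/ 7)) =-30.68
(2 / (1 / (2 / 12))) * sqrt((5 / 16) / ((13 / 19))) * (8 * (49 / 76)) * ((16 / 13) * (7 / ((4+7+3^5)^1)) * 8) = 10976 * sqrt(1235) / 1223391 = 0.32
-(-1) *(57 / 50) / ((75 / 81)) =1539 / 1250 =1.23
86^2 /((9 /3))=7396 /3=2465.33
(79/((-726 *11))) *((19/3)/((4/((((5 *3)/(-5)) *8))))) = 1501/3993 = 0.38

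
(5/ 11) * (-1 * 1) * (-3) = 15/ 11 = 1.36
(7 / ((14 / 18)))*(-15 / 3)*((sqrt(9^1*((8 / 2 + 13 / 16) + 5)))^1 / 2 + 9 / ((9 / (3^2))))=-405 - 135*sqrt(157) / 8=-616.44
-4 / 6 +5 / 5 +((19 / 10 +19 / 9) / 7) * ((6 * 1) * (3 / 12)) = 167 / 140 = 1.19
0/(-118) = 0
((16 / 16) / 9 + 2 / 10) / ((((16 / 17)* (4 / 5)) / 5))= 595 / 288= 2.07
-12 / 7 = -1.71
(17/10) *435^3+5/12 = 1679182655/12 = 139931887.92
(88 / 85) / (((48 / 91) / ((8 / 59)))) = 0.27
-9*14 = -126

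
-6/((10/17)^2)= -867/50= -17.34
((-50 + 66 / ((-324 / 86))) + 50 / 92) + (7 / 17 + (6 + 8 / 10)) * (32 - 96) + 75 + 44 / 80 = -95641771 / 211140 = -452.98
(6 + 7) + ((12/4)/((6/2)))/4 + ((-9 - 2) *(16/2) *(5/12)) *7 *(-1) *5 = 15559/12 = 1296.58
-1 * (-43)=43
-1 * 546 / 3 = -182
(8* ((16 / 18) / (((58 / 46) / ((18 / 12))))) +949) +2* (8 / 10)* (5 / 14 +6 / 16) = 2919032 / 3045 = 958.63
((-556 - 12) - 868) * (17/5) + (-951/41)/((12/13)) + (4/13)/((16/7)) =-26156407/5330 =-4907.39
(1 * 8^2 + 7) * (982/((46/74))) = 2579714/23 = 112161.48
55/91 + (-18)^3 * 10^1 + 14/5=-26534051/455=-58316.60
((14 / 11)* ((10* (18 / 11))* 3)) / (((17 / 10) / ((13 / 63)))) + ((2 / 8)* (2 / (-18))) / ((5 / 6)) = 465943 / 61710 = 7.55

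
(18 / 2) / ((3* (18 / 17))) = 17 / 6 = 2.83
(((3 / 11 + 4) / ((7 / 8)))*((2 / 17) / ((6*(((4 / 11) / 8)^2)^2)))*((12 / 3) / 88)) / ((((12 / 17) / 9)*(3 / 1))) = 90992 / 21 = 4332.95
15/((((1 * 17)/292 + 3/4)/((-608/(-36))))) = 55480/177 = 313.45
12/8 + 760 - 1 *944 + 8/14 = -2547/14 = -181.93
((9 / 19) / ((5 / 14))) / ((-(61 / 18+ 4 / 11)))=-24948 / 70585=-0.35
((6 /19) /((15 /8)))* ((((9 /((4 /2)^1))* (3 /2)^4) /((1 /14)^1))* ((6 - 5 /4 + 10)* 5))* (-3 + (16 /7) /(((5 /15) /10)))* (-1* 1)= -19742049 /76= -259763.80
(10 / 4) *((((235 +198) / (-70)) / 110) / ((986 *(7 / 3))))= -1299 / 21258160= -0.00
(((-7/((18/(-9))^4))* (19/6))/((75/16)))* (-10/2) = 133/90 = 1.48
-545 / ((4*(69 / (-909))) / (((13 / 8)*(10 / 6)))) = 3577925 / 736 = 4861.31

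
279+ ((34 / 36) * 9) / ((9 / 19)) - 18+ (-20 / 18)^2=45389 / 162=280.18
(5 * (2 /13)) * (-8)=-80 /13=-6.15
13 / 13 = 1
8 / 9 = 0.89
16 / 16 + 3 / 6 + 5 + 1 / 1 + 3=21 / 2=10.50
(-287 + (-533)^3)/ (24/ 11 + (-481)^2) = -1665616964/ 2544995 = -654.47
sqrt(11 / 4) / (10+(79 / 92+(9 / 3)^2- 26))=-46 * sqrt(11) / 565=-0.27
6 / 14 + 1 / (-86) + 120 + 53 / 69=5033785 / 41538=121.19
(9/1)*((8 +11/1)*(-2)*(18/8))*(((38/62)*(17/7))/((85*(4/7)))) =-29241/1240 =-23.58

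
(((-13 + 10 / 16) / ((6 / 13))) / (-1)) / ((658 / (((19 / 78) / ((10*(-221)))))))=-0.00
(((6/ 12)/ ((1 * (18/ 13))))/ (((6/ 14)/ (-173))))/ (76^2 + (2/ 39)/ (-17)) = -3479203/ 137861496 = -0.03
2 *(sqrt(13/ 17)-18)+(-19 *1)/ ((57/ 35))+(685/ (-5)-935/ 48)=-9799/ 48+2 *sqrt(221)/ 17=-202.40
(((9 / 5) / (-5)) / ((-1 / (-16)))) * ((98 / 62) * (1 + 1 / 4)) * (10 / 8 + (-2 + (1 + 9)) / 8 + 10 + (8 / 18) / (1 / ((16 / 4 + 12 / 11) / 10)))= -1210447 / 8525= -141.99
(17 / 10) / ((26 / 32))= 136 / 65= 2.09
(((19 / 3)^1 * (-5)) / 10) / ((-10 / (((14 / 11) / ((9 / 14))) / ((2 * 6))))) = 931 / 17820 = 0.05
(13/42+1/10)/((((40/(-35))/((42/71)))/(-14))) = 2107/710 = 2.97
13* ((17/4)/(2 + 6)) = 221/32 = 6.91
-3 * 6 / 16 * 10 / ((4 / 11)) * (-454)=112365 / 8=14045.62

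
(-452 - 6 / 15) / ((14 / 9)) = -10179 / 35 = -290.83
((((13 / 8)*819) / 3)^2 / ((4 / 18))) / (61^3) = 113358609 / 29053568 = 3.90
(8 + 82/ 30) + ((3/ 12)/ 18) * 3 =431/ 40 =10.78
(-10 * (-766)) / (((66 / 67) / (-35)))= -8981350 / 33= -272162.12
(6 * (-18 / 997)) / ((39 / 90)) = -3240 / 12961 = -0.25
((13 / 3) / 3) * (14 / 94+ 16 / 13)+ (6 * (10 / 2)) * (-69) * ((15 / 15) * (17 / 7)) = -5025.15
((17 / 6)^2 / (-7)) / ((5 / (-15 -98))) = 32657 / 1260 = 25.92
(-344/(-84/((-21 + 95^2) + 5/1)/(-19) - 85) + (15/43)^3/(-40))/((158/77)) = 137290826283303/69627331696688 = 1.97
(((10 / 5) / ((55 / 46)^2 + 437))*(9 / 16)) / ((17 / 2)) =1587 / 5257063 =0.00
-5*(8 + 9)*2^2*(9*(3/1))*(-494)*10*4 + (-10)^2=181396900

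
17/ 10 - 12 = -103/ 10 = -10.30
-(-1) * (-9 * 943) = -8487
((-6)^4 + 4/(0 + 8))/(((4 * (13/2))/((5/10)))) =24.93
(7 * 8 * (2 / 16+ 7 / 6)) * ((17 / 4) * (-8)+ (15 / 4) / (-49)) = -207049 / 84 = -2464.87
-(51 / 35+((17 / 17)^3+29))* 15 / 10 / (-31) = 3303 / 2170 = 1.52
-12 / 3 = -4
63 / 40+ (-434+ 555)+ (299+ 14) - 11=16983 / 40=424.58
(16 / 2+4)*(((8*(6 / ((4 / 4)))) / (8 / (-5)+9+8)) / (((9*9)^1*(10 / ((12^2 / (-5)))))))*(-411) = 210432 / 385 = 546.58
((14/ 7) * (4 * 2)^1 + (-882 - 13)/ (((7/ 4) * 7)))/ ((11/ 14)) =-5592/ 77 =-72.62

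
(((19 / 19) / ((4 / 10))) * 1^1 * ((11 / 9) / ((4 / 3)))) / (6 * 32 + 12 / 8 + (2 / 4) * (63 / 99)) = 605 / 51168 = 0.01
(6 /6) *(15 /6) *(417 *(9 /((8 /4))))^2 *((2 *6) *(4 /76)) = 211275135 /38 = 5559871.97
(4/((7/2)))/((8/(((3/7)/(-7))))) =-3/343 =-0.01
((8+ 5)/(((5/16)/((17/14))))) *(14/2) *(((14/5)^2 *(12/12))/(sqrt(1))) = 346528/125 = 2772.22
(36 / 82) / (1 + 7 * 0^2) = 0.44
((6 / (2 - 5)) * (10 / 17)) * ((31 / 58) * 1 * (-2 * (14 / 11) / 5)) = 1736 / 5423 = 0.32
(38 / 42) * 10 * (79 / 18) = 7505 / 189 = 39.71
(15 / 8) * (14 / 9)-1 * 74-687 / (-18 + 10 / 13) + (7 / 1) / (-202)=-2120827 / 67872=-31.25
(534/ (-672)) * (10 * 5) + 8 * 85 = 35855/ 56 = 640.27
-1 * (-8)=8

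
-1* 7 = -7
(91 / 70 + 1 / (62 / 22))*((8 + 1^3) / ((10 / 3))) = 13851 / 3100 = 4.47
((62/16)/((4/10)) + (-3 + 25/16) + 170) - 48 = 521/4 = 130.25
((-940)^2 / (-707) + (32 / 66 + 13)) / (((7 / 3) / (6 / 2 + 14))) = -490351145 / 54439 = -9007.35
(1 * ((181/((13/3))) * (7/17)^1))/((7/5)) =2715/221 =12.29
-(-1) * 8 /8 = 1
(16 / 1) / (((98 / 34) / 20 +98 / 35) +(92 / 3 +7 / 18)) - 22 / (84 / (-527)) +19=688193525 / 4369638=157.49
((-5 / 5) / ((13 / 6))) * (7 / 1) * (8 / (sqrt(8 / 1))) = -84 * sqrt(2) / 13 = -9.14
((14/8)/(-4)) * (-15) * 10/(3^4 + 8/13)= 6825/8488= 0.80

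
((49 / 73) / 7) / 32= 7 / 2336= 0.00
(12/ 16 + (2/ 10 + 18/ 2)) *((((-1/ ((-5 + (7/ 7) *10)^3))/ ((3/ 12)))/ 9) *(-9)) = 199/ 625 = 0.32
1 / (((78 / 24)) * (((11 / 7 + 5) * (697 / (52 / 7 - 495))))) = -6826 / 208403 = -0.03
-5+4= -1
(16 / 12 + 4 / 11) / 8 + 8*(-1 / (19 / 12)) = -3035 / 627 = -4.84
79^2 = 6241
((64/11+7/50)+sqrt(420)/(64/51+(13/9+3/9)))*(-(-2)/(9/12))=13108/825+51*sqrt(105)/29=33.91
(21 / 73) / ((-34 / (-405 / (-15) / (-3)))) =0.08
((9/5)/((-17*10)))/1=-9/850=-0.01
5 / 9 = 0.56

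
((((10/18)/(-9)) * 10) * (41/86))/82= -25/6966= -0.00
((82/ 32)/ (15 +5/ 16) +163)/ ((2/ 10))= 39976/ 49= 815.84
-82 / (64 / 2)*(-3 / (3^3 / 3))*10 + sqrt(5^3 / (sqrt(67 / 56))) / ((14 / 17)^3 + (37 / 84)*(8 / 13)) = 205 / 24 + 6706245*134^(3 / 4)*sqrt(5)*7^(1 / 4) / 74549158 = 21.43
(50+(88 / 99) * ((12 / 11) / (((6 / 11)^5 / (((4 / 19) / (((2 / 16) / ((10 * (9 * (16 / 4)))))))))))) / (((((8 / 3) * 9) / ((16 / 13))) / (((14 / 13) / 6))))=263444020 / 2340819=112.54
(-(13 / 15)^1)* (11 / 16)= -143 / 240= -0.60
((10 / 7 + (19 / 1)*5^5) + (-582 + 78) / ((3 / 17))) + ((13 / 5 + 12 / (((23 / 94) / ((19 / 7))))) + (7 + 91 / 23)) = 45617018 / 805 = 56667.10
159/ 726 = 53/ 242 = 0.22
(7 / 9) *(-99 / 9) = -77 / 9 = -8.56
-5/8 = -0.62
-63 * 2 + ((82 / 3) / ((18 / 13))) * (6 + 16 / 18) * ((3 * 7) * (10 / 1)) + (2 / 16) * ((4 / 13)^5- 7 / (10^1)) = 68407228474469 / 2405978640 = 28432.18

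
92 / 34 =46 / 17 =2.71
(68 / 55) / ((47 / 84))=5712 / 2585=2.21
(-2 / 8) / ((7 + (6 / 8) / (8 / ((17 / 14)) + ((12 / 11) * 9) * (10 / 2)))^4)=-752171046025314304 / 7279614580703946593281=-0.00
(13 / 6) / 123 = 0.02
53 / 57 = 0.93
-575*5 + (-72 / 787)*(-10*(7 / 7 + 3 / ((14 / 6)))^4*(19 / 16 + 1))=-761334775 / 269941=-2820.37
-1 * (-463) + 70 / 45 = 4181 / 9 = 464.56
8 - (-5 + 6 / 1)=7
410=410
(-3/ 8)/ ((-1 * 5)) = 3/ 40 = 0.08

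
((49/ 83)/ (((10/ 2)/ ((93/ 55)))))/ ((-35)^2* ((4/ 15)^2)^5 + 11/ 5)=4204473328125/ 46377309128887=0.09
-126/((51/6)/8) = -2016/17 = -118.59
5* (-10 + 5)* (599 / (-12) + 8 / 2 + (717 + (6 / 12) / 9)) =-604025 / 36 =-16778.47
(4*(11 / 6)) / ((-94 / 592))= -6512 / 141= -46.18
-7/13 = -0.54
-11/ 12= -0.92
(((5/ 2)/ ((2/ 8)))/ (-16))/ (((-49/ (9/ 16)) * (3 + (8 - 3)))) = 45/ 50176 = 0.00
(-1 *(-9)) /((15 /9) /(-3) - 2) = -81 /23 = -3.52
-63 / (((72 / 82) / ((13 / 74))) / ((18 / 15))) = -11193 / 740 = -15.13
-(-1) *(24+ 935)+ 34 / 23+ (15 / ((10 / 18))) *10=28301 / 23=1230.48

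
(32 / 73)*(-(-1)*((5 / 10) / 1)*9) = 144 / 73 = 1.97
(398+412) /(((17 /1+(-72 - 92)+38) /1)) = -810 /109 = -7.43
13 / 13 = 1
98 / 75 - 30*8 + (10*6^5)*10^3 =5831982098 / 75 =77759761.31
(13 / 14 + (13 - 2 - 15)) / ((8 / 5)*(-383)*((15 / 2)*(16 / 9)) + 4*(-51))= 129 / 351736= 0.00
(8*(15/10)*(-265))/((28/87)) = -69165/7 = -9880.71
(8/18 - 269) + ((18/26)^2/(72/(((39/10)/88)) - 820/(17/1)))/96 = -350286331229/1304334720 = -268.56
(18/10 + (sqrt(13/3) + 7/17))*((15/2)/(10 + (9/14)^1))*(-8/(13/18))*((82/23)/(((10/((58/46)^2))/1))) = -19602862272/2003235715 - 34756848*sqrt(39)/23567479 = -19.00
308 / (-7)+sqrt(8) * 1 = -44+2 * sqrt(2) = -41.17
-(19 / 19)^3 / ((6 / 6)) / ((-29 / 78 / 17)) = 1326 / 29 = 45.72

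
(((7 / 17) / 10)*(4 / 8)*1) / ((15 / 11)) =77 / 5100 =0.02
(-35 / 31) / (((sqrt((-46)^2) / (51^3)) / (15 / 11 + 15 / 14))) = -7928.11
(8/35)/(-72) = -0.00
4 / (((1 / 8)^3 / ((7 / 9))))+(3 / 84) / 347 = 139288585 / 87444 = 1592.89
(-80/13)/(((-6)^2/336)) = -2240/39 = -57.44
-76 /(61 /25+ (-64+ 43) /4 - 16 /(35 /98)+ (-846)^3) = 7600 /60549578361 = 0.00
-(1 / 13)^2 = -1 / 169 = -0.01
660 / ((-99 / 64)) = -1280 / 3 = -426.67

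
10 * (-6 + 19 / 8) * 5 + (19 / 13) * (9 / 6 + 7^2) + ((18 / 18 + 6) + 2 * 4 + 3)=-4651 / 52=-89.44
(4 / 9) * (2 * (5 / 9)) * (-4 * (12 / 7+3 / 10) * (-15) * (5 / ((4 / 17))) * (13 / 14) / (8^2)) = 259675 / 14112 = 18.40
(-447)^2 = 199809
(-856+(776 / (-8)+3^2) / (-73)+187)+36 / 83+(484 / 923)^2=-3443388779627 / 5161837811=-667.09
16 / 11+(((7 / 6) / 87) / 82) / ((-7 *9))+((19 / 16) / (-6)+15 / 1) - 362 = -11720965903 / 33900768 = -345.74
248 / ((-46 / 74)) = -9176 / 23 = -398.96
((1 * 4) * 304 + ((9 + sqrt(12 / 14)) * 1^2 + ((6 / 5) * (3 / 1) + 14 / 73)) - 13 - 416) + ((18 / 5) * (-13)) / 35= 799.38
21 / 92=0.23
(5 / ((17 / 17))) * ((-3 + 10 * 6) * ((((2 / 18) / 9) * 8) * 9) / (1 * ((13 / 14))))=272.82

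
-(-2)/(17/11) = 22/17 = 1.29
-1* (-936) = 936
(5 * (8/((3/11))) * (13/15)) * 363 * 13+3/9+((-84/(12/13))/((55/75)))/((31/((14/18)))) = 613630748/1023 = 599834.55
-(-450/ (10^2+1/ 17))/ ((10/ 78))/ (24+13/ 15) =11050/ 7833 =1.41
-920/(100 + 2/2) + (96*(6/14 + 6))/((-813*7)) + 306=398038654/1341179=296.78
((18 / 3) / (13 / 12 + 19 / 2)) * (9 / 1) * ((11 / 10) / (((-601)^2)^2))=3564 / 82846013124635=0.00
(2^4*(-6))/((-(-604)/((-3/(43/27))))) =1944/6493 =0.30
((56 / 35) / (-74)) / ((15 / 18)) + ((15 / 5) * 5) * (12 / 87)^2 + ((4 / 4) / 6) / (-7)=7698347 / 32672850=0.24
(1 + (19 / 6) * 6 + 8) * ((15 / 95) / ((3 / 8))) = 224 / 19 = 11.79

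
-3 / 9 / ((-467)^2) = -1 / 654267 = -0.00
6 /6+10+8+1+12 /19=392 /19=20.63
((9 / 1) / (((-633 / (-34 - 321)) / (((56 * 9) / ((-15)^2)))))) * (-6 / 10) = -6.78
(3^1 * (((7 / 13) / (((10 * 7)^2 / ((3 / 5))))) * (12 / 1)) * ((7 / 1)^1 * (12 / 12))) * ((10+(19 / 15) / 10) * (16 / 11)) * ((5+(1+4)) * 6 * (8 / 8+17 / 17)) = 2624832 / 89375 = 29.37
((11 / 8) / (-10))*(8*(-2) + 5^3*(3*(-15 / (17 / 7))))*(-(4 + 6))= -436117 / 136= -3206.74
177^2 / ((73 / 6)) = 187974 / 73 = 2574.99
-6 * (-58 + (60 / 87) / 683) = 6892716 / 19807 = 347.99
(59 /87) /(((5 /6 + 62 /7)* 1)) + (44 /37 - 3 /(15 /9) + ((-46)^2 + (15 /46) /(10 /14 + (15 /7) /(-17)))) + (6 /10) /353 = 4055493700421 /1916571140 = 2116.02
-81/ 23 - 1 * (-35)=724/ 23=31.48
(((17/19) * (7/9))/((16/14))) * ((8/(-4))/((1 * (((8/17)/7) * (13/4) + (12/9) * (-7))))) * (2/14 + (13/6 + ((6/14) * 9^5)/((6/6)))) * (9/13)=15052845619/6429904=2341.07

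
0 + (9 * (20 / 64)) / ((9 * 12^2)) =5 / 2304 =0.00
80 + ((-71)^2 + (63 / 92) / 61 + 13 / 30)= 431123203 / 84180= 5121.44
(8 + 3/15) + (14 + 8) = 151/5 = 30.20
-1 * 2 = -2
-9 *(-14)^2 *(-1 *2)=3528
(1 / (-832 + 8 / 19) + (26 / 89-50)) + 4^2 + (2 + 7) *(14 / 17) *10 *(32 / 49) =2458910771 / 167337800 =14.69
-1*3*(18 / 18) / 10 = -3 / 10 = -0.30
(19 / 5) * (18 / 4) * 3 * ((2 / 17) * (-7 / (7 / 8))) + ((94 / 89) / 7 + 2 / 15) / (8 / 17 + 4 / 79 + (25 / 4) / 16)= -597284814296 / 12451044375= -47.97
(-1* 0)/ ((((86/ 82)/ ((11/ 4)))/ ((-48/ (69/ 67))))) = 0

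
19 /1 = 19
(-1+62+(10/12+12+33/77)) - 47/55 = 73.41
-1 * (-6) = 6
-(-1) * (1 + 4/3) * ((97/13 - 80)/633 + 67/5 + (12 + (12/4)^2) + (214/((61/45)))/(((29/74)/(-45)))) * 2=-18437135709482/218356515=-84435.93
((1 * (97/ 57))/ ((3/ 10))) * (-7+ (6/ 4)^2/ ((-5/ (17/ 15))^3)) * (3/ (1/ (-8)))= 511156244/ 534375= 956.55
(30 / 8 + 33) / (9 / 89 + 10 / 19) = 248577 / 4244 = 58.57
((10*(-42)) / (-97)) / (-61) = -0.07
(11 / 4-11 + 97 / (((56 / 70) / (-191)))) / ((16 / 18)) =-26062.88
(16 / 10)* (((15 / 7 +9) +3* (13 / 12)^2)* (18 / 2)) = 14781 / 70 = 211.16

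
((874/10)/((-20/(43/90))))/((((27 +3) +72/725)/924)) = -41960303/654660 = -64.09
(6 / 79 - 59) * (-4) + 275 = 40345 / 79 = 510.70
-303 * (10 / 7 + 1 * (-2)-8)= 18180 / 7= 2597.14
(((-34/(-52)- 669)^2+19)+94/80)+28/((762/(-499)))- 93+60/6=1150259056573/2575560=446605.42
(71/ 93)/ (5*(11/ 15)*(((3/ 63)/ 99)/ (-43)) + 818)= 0.00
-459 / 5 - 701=-3964 / 5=-792.80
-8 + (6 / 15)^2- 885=-22321 / 25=-892.84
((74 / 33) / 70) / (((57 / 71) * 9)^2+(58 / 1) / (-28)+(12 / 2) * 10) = 373034 / 1282481805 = 0.00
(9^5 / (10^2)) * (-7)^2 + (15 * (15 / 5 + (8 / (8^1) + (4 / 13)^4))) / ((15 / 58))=83302525961 / 2856100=29166.53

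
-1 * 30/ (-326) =15/ 163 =0.09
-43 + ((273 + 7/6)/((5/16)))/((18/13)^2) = 100753/243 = 414.62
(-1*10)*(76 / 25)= -152 / 5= -30.40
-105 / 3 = -35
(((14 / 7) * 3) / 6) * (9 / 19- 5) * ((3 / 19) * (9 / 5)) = -2322 / 1805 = -1.29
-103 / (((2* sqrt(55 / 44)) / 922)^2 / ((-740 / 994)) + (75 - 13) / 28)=-45355381736 / 975042869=-46.52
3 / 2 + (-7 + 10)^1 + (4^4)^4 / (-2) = -4294967287 / 2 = -2147483643.50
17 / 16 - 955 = -15263 / 16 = -953.94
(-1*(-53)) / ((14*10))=53 / 140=0.38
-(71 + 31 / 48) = -3439 / 48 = -71.65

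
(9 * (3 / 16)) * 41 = 1107 / 16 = 69.19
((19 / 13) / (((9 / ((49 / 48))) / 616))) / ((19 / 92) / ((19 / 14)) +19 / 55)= 90684055 / 441909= 205.21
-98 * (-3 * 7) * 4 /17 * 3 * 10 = 246960 /17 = 14527.06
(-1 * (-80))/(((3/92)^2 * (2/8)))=300942.22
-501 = -501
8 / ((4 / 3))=6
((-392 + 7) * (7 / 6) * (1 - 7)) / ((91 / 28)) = 10780 / 13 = 829.23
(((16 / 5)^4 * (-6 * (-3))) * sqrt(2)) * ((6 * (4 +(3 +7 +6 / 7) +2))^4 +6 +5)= 296404990946574336 * sqrt(2) / 1500625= 279336915053.21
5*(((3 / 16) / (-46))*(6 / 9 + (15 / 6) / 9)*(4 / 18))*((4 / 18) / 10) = -17 / 178848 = -0.00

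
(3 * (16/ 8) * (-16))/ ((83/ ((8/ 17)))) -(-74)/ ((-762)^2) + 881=360673750213/ 409644342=880.46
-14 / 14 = -1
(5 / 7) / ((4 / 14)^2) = 35 / 4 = 8.75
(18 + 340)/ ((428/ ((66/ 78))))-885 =-2460101/ 2782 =-884.29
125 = 125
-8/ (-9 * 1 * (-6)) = -4/ 27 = -0.15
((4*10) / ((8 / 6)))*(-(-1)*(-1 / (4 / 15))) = -225 / 2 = -112.50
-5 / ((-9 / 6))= 10 / 3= 3.33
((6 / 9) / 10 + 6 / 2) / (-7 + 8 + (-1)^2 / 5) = 23 / 9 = 2.56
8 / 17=0.47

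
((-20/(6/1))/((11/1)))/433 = -10/14289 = -0.00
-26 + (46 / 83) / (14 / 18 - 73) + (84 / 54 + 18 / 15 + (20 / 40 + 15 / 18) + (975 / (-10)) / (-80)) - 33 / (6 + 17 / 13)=-3722037229 / 147607200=-25.22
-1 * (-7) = 7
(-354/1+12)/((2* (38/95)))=-855/2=-427.50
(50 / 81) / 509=50 / 41229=0.00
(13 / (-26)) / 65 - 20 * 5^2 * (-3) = 194999 / 130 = 1499.99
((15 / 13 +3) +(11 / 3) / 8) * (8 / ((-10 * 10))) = -1439 / 3900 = -0.37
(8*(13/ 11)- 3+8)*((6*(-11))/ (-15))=318/ 5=63.60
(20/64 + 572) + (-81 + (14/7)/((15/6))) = 39369/80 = 492.11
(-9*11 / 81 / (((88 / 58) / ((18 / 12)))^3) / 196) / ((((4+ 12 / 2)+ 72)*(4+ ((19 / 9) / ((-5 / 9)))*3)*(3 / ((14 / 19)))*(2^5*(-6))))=-121945 / 9599614058496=-0.00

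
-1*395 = -395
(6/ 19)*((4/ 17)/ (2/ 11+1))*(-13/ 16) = -33/ 646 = -0.05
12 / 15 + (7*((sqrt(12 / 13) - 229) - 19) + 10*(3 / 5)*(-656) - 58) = -28646 / 5 + 14*sqrt(39) / 13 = -5722.47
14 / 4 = 7 / 2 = 3.50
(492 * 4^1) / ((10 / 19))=18696 / 5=3739.20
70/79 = 0.89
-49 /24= -2.04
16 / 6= 8 / 3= 2.67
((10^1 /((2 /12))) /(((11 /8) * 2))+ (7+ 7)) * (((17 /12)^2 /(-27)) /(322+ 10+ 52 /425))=-24196525 /3018394368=-0.01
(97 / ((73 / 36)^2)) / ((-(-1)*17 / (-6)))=-754272 / 90593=-8.33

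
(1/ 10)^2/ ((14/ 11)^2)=0.01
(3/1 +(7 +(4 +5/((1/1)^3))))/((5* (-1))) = -19/5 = -3.80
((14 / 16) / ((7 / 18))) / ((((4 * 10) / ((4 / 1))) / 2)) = 0.45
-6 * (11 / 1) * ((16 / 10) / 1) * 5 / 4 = -132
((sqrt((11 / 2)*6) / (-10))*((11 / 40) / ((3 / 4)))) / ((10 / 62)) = -341*sqrt(33) / 1500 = -1.31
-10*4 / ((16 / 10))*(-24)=600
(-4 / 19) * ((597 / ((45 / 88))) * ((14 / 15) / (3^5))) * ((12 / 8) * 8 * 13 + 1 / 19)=-581538496 / 3947535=-147.32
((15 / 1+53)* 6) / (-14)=-204 / 7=-29.14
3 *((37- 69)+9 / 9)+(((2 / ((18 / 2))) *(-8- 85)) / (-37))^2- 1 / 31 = -35414600 / 381951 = -92.72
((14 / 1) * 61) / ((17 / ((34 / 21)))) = 244 / 3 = 81.33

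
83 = 83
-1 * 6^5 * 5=-38880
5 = 5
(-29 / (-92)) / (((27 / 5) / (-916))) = -33205 / 621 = -53.47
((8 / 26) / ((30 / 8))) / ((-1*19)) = -16 / 3705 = -0.00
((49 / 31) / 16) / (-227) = -49 / 112592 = -0.00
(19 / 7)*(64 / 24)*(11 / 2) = 39.81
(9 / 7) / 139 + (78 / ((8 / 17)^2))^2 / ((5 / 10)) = 123605488701 / 498176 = 248116.10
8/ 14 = 4/ 7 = 0.57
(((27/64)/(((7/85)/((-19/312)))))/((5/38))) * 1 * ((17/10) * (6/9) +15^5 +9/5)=-209713606959/116480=-1800425.88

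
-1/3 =-0.33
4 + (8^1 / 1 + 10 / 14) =89 / 7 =12.71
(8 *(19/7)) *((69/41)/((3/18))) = 62928/287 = 219.26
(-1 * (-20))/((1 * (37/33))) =17.84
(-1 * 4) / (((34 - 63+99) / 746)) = -1492 / 35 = -42.63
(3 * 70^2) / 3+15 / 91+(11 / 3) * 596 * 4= 3724129 / 273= 13641.50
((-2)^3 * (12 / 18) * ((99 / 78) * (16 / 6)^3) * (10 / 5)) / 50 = -45056 / 8775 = -5.13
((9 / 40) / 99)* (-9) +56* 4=98551 / 440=223.98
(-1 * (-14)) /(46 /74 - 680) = -74 /3591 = -0.02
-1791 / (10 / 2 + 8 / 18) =-16119 / 49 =-328.96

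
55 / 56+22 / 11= 167 / 56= 2.98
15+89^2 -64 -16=7856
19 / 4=4.75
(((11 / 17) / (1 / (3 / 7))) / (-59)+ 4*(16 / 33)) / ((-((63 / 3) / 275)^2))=-3081753125 / 9288783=-331.77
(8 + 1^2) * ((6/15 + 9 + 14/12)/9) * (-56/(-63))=1268/135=9.39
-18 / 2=-9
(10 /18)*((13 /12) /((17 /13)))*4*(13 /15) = 2197 /1377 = 1.60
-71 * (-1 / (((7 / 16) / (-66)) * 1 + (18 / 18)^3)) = 74976 / 1049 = 71.47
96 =96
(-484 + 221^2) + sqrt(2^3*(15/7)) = 2*sqrt(210)/7 + 48357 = 48361.14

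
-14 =-14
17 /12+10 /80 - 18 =-395 /24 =-16.46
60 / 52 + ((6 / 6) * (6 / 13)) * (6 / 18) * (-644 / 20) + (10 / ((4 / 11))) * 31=8487 / 10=848.70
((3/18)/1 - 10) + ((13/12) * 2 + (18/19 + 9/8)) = -2551/456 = -5.59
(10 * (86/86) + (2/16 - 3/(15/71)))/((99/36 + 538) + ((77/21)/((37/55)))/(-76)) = -343767/45611620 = -0.01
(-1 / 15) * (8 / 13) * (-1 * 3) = 8 / 65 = 0.12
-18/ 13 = -1.38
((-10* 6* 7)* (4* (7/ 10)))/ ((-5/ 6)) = 7056/ 5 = 1411.20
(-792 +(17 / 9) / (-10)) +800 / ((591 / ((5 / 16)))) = -14038009 / 17730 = -791.77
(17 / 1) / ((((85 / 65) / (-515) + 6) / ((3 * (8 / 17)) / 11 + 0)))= 160680 / 441683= 0.36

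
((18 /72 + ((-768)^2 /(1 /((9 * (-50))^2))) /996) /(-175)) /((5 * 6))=-39813120083 /1743000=-22841.72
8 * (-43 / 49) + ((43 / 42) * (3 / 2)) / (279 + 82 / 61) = -3358945 / 478828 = -7.01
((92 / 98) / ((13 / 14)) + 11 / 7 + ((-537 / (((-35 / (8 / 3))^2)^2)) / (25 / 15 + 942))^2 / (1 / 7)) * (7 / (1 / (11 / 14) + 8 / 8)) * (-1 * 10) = -154242329575718579998066 / 1939216907626400390625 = -79.54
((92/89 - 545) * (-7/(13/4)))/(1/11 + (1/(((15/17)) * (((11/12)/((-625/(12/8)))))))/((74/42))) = -551714548/137640191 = -4.01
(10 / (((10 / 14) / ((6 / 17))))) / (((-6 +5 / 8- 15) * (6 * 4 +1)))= -672 / 69275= -0.01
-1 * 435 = -435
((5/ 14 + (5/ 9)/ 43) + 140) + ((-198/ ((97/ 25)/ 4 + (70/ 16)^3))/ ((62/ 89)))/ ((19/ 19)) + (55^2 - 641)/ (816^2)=57691679237175829/ 421050684062736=137.02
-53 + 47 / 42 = -51.88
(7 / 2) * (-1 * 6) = -21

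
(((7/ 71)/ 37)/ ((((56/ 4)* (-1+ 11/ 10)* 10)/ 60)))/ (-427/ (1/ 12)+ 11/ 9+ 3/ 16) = -0.00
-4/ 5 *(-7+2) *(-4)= -16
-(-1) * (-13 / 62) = -13 / 62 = -0.21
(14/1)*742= 10388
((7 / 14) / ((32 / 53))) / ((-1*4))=-53 / 256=-0.21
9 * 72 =648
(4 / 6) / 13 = 0.05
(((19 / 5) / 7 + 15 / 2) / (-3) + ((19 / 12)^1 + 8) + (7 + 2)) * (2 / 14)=6679 / 2940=2.27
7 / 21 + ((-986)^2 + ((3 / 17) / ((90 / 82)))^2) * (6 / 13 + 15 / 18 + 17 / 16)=7153253003527 / 3121200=2291827.82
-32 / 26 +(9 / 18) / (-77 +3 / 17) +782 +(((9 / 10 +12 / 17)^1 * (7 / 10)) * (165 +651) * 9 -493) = 7252392703 / 848900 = 8543.28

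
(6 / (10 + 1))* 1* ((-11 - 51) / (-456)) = 31 / 418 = 0.07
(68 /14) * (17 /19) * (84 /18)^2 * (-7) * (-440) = 49846720 /171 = 291501.29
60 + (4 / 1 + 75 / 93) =2009 / 31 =64.81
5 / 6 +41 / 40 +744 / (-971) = 127253 / 116520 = 1.09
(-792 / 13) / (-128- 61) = 88 / 273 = 0.32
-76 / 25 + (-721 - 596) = -33001 / 25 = -1320.04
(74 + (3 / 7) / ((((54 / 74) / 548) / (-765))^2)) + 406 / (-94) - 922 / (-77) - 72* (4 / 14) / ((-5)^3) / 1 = 191956566375689219 / 1357125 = 141443541586.58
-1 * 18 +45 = 27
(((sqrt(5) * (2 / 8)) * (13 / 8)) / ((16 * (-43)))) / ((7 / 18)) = -117 * sqrt(5) / 77056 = -0.00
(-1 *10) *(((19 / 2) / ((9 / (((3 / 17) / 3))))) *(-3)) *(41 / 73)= 3895 / 3723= 1.05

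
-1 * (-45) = 45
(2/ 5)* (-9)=-18/ 5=-3.60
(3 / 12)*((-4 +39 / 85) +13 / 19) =-2307 / 3230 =-0.71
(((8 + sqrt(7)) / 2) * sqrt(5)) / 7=1.70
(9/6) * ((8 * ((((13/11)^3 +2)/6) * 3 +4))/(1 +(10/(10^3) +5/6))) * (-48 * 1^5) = -1339804800/736043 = -1820.28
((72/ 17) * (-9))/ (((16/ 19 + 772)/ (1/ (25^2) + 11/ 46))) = -10651419/ 897100625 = -0.01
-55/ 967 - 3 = -2956/ 967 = -3.06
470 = 470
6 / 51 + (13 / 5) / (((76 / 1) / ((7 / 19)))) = 15987 / 122740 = 0.13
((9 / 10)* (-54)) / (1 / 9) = -2187 / 5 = -437.40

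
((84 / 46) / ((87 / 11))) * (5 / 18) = 385 / 6003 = 0.06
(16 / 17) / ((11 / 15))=240 / 187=1.28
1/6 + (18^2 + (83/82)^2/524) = 3426503827/10570128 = 324.17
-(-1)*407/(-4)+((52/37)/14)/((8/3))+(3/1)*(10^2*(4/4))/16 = -85949/1036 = -82.96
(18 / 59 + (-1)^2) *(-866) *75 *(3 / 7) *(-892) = 1911868200 / 59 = 32404545.76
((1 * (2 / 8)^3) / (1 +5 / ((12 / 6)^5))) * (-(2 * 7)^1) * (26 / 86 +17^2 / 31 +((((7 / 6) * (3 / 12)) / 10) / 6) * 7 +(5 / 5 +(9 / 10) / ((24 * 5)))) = -716605169 / 355111200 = -2.02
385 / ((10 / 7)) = 539 / 2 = 269.50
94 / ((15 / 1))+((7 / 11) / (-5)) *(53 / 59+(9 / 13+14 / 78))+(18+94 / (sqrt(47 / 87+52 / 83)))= 111.07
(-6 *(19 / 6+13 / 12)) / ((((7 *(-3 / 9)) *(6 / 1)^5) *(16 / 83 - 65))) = -1411 / 65064384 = -0.00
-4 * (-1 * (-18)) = -72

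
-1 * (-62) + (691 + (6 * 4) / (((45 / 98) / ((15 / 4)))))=949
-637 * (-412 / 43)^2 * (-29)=3135680912 / 1849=1695879.35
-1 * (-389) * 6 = 2334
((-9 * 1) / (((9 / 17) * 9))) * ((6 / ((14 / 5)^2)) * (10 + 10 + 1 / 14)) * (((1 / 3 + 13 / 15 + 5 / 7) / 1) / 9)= -1600295 / 259308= -6.17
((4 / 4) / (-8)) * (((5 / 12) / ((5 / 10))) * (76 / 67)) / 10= -19 / 1608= -0.01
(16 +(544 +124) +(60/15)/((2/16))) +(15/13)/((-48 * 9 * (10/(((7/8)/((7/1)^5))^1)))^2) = 4272645915621457921/5967382563717120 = 716.00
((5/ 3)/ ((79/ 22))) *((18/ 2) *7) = 2310/ 79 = 29.24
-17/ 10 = -1.70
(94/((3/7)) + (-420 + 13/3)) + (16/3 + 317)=126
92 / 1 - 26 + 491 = 557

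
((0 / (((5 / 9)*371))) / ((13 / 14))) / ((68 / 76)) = 0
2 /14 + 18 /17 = 143 /119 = 1.20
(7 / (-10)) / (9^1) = -7 / 90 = -0.08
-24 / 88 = -3 / 11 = -0.27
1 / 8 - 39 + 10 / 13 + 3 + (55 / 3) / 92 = -250489 / 7176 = -34.91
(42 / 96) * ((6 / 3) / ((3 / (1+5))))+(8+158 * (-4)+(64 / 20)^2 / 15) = -932351 / 1500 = -621.57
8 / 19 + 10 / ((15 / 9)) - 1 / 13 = 1567 / 247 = 6.34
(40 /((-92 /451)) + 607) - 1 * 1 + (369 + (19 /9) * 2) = 162109 /207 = 783.14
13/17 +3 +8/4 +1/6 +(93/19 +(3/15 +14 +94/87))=7336207/281010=26.11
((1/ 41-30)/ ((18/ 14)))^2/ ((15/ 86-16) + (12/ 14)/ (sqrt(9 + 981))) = -23346145711002730/ 679714391646783-3831729021148*sqrt(110)/ 679714391646783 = -34.41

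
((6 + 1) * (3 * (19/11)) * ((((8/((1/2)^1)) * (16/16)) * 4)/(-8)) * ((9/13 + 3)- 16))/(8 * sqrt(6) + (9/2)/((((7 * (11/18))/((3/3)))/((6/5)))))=-723945600/61405721 + 4587968000 * sqrt(6)/61405721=171.23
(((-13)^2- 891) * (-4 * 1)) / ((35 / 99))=285912 / 35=8168.91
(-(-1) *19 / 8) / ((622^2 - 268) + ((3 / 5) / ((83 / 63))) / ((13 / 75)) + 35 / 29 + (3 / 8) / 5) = 2972645 / 483908943313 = 0.00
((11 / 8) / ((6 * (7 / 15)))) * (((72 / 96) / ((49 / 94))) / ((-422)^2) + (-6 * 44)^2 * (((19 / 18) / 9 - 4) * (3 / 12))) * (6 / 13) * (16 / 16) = -15333.32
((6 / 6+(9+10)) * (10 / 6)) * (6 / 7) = 200 / 7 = 28.57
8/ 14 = 4/ 7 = 0.57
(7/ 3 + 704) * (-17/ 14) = -36023/ 42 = -857.69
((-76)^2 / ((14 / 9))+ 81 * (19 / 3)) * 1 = 29583 / 7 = 4226.14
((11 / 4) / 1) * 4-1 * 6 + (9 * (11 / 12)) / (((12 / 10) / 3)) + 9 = 34.62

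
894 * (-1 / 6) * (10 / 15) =-298 / 3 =-99.33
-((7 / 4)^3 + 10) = -983 / 64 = -15.36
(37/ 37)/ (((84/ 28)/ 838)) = 838/ 3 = 279.33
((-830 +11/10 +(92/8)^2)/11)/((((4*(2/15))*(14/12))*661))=-125397/814352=-0.15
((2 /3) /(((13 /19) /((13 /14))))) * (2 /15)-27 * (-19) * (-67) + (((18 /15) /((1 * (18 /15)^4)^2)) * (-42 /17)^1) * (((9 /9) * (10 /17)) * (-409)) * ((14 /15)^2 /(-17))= -310293635982557 /9025574040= -34379.38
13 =13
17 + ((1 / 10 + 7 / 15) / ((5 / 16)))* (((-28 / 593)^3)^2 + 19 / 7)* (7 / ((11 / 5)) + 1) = 9437695062389297111279 / 251119332762446892975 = 37.58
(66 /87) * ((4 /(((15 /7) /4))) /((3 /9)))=2464 /145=16.99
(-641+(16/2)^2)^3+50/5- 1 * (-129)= -192099894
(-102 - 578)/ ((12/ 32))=-1813.33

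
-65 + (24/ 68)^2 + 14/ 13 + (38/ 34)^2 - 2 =-242512/ 3757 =-64.55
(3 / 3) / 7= 1 / 7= 0.14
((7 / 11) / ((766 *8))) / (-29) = -7 / 1954832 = -0.00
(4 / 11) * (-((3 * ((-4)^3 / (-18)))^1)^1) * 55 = -640 / 3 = -213.33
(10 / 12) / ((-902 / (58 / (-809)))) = 0.00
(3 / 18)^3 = 1 / 216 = 0.00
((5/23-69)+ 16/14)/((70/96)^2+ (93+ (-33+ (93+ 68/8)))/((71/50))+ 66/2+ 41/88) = -3919145472/8559690097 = -0.46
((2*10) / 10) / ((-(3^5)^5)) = -0.00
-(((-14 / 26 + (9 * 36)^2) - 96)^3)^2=-6423959698839216869835917453241765169 / 4826809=-1330891630234222416887827000000.00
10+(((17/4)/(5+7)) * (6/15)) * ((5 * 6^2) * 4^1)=112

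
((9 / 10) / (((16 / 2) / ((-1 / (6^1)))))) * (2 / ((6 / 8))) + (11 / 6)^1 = 1.78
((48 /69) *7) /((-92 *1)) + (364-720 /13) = 2121984 /6877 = 308.56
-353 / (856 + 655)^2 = -353 / 2283121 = -0.00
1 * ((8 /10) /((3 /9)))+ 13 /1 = 77 /5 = 15.40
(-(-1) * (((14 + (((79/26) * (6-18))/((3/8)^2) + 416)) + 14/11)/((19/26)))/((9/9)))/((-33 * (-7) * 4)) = 0.25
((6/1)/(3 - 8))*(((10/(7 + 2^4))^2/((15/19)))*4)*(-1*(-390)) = -237120/529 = -448.24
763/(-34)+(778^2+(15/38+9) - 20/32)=1564018529/2584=605270.33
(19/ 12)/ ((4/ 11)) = 209/ 48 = 4.35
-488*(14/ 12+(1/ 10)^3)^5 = -32175886523093982323/ 30375000000000000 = -1059.29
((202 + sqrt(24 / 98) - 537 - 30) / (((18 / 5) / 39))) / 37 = -106.72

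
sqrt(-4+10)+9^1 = sqrt(6)+9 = 11.45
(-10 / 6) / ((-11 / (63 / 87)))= 35 / 319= 0.11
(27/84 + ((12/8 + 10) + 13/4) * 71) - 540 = 3553/7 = 507.57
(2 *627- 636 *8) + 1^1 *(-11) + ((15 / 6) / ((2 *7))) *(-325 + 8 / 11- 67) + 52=-297441 / 77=-3862.87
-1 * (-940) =940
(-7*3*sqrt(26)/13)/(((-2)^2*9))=-7*sqrt(26)/156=-0.23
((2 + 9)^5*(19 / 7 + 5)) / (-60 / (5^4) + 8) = 543547125 / 3458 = 157185.40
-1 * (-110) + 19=129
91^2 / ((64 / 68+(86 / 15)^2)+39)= 31674825 / 278507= 113.73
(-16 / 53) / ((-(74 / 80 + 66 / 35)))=4480 / 41711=0.11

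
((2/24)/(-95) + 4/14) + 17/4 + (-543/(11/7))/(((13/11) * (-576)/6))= 6291217/829920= 7.58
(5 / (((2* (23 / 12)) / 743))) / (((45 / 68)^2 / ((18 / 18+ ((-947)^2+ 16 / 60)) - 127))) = 92420211744736 / 46575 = 1984330901.66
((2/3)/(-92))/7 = -1/966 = -0.00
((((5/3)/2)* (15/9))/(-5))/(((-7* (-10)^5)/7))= -1/360000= -0.00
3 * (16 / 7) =48 / 7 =6.86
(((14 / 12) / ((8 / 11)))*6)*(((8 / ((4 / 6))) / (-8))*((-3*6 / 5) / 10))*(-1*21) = -43659 / 400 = -109.15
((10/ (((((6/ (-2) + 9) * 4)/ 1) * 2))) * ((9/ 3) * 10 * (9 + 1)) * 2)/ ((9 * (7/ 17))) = 2125/ 63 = 33.73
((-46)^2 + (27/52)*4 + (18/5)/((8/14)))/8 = 276169/1040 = 265.55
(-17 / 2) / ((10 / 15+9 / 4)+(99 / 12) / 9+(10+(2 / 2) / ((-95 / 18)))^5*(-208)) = 394628278125 / 877594835947531511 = 0.00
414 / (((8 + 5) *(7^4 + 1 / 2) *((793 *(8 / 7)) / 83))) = 40089 / 33009418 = 0.00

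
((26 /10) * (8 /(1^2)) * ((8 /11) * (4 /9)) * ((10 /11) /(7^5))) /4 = 1664 /18302823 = 0.00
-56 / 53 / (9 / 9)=-56 / 53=-1.06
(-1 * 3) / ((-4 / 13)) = 9.75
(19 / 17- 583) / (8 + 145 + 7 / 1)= -2473 / 680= -3.64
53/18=2.94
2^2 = 4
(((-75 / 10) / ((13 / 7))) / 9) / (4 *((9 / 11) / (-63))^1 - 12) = 2695 / 72384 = 0.04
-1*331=-331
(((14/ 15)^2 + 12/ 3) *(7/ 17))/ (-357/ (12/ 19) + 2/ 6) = -30688/ 8643225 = -0.00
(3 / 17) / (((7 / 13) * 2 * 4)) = 39 / 952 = 0.04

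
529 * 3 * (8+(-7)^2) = 90459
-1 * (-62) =62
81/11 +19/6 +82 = 6107/66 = 92.53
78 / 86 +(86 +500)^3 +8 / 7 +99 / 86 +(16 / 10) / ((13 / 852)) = 7874136319767 / 39130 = 201230164.06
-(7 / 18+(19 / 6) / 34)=-295 / 612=-0.48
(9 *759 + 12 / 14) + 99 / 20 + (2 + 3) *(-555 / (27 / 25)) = 5376877 / 1260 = 4267.36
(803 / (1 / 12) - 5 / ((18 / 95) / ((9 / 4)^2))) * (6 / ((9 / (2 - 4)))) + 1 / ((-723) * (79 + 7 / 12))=-23328280677 / 1841240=-12669.88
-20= -20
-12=-12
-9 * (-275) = 2475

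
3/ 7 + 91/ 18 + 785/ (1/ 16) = 1583251/ 126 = 12565.48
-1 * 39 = -39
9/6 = 3/2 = 1.50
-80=-80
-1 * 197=-197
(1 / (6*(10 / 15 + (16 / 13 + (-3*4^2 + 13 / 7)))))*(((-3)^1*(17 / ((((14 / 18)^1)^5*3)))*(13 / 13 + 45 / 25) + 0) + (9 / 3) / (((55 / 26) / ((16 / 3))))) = 27411163 / 45574067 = 0.60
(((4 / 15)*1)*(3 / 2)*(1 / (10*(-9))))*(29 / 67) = -29 / 15075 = -0.00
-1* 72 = -72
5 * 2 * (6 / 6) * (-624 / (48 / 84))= -10920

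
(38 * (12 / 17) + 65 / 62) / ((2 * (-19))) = -29377 / 40052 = -0.73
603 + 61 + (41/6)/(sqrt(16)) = 15977/24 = 665.71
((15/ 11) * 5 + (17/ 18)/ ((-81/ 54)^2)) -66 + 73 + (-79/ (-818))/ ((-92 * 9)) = 954689795/ 67053096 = 14.24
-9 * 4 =-36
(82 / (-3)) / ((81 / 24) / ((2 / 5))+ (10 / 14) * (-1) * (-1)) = -224 / 75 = -2.99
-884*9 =-7956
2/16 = 1/8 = 0.12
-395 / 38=-10.39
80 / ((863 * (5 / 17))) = 272 / 863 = 0.32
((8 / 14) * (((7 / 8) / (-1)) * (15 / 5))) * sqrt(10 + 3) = -3 * sqrt(13) / 2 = -5.41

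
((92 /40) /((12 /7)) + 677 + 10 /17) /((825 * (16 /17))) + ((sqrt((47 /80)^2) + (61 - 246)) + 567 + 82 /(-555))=22465274629 /58608000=383.31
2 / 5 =0.40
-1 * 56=-56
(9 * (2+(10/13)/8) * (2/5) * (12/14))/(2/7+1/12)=35316/2015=17.53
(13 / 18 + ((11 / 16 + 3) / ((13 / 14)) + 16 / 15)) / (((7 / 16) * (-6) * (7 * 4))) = -3851 / 49140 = -0.08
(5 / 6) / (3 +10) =5 / 78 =0.06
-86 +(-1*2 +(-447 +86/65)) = -533.68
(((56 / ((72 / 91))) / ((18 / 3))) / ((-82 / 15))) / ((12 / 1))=-3185 / 17712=-0.18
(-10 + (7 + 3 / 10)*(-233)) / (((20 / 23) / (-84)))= 8263647 / 50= 165272.94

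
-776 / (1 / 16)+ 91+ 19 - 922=-13228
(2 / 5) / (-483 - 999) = -1 / 3705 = -0.00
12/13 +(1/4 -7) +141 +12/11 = 77943/572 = 136.26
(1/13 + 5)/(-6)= -11/13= -0.85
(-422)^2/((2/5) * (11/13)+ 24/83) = 480381590/1693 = 283745.77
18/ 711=2/ 79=0.03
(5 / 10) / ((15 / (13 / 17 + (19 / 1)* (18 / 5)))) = 5879 / 2550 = 2.31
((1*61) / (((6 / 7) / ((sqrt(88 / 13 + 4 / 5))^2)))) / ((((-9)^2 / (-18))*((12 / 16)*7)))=-40016 / 1755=-22.80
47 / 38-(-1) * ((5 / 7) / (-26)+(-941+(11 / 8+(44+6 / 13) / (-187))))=-142817991 / 152152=-938.65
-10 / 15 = -2 / 3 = -0.67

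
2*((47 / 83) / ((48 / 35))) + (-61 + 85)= 49453 / 1992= 24.83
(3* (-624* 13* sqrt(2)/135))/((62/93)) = -1352* sqrt(2)/5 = -382.40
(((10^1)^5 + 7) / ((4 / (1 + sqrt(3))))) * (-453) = -45303171 * sqrt(3) / 4- 45303171 / 4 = -30942641.23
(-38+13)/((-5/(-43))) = -215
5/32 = 0.16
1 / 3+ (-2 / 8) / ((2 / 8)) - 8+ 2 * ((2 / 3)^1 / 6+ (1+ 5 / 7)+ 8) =692 / 63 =10.98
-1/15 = -0.07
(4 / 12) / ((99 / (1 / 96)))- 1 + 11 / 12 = -0.08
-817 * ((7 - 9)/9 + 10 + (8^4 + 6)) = -30233902/9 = -3359322.44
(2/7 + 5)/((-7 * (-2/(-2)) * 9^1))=-37/441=-0.08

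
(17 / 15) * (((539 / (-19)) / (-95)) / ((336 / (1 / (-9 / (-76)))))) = 1309 / 153900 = 0.01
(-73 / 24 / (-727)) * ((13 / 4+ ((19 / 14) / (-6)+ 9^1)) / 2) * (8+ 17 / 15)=1010101 / 4396896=0.23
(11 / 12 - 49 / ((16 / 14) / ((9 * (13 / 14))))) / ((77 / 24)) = -17155 / 154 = -111.40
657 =657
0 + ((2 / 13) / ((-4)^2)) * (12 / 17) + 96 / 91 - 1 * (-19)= 62071 / 3094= 20.06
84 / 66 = 14 / 11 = 1.27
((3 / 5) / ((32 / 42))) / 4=63 / 320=0.20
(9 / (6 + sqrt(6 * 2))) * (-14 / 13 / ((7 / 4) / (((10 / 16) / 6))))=-15 / 104 + 5 * sqrt(3) / 104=-0.06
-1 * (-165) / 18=55 / 6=9.17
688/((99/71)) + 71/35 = 1716709/3465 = 495.44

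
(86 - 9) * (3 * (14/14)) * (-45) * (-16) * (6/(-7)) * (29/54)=-76560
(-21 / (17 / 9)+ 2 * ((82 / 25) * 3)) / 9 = 1213 / 1275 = 0.95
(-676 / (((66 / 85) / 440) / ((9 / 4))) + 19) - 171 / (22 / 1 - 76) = -5171267 / 6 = -861877.83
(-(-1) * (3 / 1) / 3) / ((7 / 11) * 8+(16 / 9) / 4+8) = 99 / 1340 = 0.07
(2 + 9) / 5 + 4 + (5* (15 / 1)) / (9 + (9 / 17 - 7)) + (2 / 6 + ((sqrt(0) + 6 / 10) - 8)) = 18566 / 645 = 28.78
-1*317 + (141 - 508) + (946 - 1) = 261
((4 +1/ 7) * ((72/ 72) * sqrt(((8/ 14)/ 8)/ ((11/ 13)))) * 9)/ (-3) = -87 * sqrt(2002)/ 1078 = -3.61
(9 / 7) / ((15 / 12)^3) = 576 / 875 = 0.66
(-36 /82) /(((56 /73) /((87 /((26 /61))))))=-3486699 /29848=-116.82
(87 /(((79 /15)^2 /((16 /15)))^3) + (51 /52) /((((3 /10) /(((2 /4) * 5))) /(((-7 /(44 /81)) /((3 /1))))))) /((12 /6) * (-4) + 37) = -19523248114580325 /16129338848729392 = -1.21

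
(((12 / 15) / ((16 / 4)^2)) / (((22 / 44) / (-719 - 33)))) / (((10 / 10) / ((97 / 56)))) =-4559 / 35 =-130.26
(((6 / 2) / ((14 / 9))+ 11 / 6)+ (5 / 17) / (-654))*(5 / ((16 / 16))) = 1463695 / 77826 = 18.81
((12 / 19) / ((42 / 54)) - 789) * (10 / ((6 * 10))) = -131.36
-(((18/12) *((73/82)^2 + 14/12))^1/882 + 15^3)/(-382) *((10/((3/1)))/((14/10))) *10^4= 625490211265625/2973438531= 210359.22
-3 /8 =-0.38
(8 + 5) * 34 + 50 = 492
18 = 18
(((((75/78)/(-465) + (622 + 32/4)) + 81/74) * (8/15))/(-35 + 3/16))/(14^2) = -903381184/18313466535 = -0.05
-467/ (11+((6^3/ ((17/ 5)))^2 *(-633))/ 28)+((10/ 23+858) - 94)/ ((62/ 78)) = 126553471557139/ 131591670011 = 961.71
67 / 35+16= 627 / 35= 17.91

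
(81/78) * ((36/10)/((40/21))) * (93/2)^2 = 44135847/10400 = 4243.83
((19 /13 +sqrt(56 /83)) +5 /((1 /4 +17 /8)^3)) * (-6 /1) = -981606 /89167-12 * sqrt(1162) /83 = -15.94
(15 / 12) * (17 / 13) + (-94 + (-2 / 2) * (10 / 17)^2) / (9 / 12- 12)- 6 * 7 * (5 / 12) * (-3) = 42280403 / 676260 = 62.52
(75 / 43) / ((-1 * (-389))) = 75 / 16727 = 0.00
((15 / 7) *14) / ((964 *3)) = 5 / 482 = 0.01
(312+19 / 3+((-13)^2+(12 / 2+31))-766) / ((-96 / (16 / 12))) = 725 / 216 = 3.36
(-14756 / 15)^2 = 217739536 / 225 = 967731.27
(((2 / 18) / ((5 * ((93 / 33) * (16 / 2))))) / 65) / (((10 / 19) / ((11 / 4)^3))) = 278179 / 464256000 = 0.00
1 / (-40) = -1 / 40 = -0.02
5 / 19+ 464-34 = 8175 / 19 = 430.26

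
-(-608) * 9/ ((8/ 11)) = 7524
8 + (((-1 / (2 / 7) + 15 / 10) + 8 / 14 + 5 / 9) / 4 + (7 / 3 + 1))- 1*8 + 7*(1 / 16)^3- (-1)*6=9.12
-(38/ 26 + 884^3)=-690807105.46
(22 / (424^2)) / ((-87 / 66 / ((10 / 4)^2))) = -3025 / 5213504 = -0.00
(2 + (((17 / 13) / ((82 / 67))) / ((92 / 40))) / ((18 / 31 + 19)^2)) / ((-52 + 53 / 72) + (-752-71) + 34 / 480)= -6508155943440 / 2842969993064929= -0.00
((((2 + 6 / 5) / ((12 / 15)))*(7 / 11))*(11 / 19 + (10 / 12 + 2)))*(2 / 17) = 10892 / 10659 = 1.02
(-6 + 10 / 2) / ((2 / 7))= -7 / 2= -3.50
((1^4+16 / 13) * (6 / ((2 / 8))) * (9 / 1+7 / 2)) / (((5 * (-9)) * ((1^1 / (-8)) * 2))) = 2320 / 39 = 59.49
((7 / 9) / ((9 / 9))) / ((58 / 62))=217 / 261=0.83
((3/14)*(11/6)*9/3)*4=33/7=4.71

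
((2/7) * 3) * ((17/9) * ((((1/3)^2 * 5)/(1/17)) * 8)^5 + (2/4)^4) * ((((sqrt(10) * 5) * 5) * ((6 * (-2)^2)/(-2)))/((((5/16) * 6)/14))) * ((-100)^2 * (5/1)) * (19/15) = -300557147180998951600000 * sqrt(10)/531441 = -1788430234277017717.48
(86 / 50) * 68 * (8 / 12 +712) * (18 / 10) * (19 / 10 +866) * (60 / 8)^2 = 183116945187 / 25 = 7324677807.48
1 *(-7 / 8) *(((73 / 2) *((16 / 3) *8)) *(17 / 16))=-8687 / 6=-1447.83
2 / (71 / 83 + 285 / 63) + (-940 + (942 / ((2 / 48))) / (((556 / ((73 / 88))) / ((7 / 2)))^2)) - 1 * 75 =-1014.01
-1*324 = -324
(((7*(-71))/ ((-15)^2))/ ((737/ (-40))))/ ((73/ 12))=15904/ 807015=0.02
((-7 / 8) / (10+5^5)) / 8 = -0.00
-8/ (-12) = 2/ 3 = 0.67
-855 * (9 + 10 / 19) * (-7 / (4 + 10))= 8145 / 2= 4072.50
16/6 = 8/3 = 2.67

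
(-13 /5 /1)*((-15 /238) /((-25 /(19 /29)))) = -0.00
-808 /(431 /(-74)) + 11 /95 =5684981 /40945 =138.84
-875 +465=-410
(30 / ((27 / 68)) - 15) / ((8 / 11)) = 5995 / 72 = 83.26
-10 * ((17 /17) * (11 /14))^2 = -605 /98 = -6.17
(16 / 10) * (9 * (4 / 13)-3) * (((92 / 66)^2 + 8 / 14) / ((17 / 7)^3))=-7513856 / 115922235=-0.06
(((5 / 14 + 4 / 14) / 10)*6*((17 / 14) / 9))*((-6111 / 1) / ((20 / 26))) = -578799 / 1400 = -413.43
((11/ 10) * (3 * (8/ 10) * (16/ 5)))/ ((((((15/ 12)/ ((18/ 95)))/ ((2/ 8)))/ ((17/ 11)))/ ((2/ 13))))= 58752/ 771875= 0.08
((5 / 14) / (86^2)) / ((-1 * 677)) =-0.00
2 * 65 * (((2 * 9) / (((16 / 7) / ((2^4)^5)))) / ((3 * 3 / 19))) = 2266234880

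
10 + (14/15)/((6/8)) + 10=956/45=21.24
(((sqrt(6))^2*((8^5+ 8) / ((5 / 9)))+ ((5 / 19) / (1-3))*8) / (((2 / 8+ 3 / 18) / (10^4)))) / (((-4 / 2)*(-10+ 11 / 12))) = 968488588800 / 2071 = 467642969.00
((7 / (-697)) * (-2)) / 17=0.00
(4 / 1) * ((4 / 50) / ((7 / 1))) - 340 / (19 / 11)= -196.80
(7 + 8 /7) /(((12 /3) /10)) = 285 /14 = 20.36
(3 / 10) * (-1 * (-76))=114 / 5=22.80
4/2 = 2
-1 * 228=-228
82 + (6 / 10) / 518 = 212383 / 2590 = 82.00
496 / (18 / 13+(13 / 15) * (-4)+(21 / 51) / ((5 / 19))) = -328848 / 343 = -958.74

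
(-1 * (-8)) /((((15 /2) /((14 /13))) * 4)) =56 /195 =0.29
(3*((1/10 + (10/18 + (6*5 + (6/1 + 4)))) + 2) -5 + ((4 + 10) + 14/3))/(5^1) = 28.33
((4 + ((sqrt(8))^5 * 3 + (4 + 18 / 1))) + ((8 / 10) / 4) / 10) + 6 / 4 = 688 / 25 + 384 * sqrt(2) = 570.58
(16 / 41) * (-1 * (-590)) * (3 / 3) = 9440 / 41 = 230.24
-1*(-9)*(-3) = -27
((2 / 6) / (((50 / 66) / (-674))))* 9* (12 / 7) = -800712 / 175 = -4575.50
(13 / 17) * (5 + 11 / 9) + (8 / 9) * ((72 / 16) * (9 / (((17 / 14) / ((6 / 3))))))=9800 / 153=64.05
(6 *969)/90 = 323/5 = 64.60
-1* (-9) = 9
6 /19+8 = 158 /19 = 8.32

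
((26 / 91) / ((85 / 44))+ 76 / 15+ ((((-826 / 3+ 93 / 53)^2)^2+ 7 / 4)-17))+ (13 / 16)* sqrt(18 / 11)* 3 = 117* sqrt(22) / 176+ 8521068341935746734869 / 1521126927180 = 5601812836.54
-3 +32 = 29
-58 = -58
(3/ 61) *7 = 21/ 61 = 0.34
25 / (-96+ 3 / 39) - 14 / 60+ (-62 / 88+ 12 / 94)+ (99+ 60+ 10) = 6495825509 / 38681940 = 167.93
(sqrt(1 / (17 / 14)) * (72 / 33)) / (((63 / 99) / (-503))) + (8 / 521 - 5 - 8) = -12072 * sqrt(238) / 119 - 6765 / 521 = -1578.01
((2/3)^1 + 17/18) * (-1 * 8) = -116/9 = -12.89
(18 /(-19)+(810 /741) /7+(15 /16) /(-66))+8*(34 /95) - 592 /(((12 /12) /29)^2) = -1515038149081 /3043040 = -497869.94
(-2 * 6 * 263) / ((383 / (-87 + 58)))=91524 / 383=238.97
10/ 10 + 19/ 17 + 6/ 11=498/ 187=2.66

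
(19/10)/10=19/100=0.19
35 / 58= 0.60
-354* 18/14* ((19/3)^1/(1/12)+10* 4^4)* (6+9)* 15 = -1889616600/7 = -269945228.57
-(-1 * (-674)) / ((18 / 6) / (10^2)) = -67400 / 3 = -22466.67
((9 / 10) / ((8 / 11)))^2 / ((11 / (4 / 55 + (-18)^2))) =45117 / 1000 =45.12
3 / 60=1 / 20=0.05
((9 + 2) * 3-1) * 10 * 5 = 1600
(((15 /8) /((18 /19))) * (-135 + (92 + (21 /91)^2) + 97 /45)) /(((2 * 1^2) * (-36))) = 5894123 /5256576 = 1.12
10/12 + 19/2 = 31/3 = 10.33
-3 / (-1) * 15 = 45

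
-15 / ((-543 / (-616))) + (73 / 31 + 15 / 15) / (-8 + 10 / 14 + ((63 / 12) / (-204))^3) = -100643583560184 / 5758616707339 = -17.48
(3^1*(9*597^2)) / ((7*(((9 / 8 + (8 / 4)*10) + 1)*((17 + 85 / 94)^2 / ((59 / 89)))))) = 2799315488 / 21785687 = 128.49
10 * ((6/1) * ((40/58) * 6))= 7200/29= 248.28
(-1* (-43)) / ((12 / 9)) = 129 / 4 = 32.25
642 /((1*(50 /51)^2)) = 834921 /1250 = 667.94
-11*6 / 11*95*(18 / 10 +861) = -491796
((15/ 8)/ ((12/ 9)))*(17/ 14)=765/ 448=1.71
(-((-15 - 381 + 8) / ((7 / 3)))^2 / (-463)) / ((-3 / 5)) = -2258160 / 22687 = -99.54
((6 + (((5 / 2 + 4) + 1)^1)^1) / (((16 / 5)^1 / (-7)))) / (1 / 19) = -561.09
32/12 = 8/3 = 2.67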